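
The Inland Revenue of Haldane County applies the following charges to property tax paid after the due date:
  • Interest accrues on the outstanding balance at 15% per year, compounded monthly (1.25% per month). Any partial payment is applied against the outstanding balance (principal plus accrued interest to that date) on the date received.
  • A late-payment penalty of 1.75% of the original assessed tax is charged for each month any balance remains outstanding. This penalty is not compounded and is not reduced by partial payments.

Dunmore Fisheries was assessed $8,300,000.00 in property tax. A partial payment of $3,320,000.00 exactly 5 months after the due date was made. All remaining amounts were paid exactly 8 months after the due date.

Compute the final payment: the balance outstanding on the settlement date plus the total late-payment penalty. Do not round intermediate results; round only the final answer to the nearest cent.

Balance at month 5: $8,300,000.0000 × (1 + 0.0125)^5 = $8,831,881.8751…
After $3,320,000.00 payment: $8,831,881.8751… − $3,320,000.00 = $5,511,881.8751…
Balance at month 8: $5,511,881.8751… × (1 + 0.0125)^3 = $5,721,171.9054…
Penalty: 8 × 1.75% × $8,300,000.00 = $1,162,000.00
Final settlement = outstanding balance + penalty = $5,721,171.9054… + $1,162,000.00 = $6,883,171.91

$6,883,171.91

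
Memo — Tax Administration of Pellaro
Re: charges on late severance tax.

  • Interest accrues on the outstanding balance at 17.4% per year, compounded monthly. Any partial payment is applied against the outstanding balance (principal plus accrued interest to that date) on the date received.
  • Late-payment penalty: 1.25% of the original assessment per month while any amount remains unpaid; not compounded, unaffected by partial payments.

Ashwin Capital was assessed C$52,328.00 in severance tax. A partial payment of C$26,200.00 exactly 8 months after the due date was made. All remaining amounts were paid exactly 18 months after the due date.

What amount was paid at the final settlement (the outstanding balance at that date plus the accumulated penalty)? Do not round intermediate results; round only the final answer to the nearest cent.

Monthly rate = 17.4% ÷ 12 = 1.45%
Balance at month 8: C$52,328.0000 × (1 + 0.0145)^8 = C$58,715.2003…
After C$26,200.00 payment: C$58,715.2003… − C$26,200.00 = C$32,515.2003…
Balance at month 18: C$32,515.2003… × (1 + 0.0145)^10 = C$37,549.7412…
Penalty: 18 × 1.25% × C$52,328.00 = C$11,773.80
Final settlement = outstanding balance + penalty = C$37,549.7412… + C$11,773.80 = C$49,323.54

C$49,323.54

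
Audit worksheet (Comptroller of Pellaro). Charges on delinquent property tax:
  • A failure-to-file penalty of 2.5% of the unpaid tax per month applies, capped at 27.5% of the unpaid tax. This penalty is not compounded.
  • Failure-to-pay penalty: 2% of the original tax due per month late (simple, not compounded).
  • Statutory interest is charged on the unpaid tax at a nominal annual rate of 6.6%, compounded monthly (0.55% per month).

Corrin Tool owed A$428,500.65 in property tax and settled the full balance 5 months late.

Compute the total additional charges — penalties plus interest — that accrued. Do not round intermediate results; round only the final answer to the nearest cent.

Failure-to-file: 5 × 2.5% × A$428,500.65 = A$53,562.58… (under the 27.5% cap)
Failure-to-pay penalty = 2% × A$428,500.65 × 5 mo = A$42,850.07…
Interest: A$428,500.65 × ((1 + 0.0055)^5 − 1) = A$428,500.65 × 0.0278042… = A$11,914.1042…
Penalties + interest = A$96,412.6463… + A$11,914.1042… = A$108,326.75

A$108,326.75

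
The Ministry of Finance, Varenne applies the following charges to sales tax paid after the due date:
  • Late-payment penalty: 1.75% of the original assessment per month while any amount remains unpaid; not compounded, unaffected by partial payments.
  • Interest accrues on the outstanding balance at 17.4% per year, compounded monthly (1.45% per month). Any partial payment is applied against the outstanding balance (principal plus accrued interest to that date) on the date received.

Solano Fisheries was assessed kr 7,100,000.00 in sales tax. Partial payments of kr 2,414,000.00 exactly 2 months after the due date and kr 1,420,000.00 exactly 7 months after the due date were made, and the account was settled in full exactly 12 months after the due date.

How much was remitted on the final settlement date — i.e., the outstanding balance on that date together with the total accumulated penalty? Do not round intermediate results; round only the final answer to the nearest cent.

kr 5,616,089.58

Balance at month 2: kr 7,100,000.0000 × (1 + 0.0145)^2 = kr 7,307,392.7750
After kr 2,414,000.00 payment: kr 7,307,392.7750 − kr 2,414,000.00 = kr 4,893,392.7750
Balance at month 7: kr 4,893,392.7750 × (1 + 0.0145)^5 = kr 5,258,602.3754…
After kr 1,420,000.00 payment: kr 5,258,602.3754… − kr 1,420,000.00 = kr 3,838,602.3754…
Balance at month 12: kr 3,838,602.3754… × (1 + 0.0145)^5 = kr 4,125,089.5846…
Penalty: 12 × 1.75% × kr 7,100,000.00 = kr 1,491,000.00
Final settlement = outstanding balance + penalty = kr 4,125,089.5846… + kr 1,491,000.00 = kr 5,616,089.58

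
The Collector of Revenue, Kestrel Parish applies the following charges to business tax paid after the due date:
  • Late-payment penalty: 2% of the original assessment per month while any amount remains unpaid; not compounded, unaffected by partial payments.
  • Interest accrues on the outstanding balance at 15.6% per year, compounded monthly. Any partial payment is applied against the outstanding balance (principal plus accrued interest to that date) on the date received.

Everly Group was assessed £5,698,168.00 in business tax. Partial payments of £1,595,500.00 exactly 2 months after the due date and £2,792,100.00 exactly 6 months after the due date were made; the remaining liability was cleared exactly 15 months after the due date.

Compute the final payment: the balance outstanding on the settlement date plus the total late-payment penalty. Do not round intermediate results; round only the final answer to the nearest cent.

£3,602,304.33

Monthly rate = 15.6% ÷ 12 = 1.3%
Balance at month 2: £5,698,168.0000 × (1 + 0.013)^2 = £5,847,283.3584…
After £1,595,500.00 payment: £5,847,283.3584… − £1,595,500.00 = £4,251,783.3584…
Balance at month 6: £4,251,783.3584… × (1 + 0.013)^4 = £4,477,224.8875…
After £2,792,100.00 payment: £4,477,224.8875… − £2,792,100.00 = £1,685,124.8875…
Balance at month 15: £1,685,124.8875… × (1 + 0.013)^9 = £1,892,853.9293…
Penalty: 15 × 2% × £5,698,168.00 = £1,709,450.40
Final settlement = outstanding balance + penalty = £1,892,853.9293… + £1,709,450.40 = £3,602,304.33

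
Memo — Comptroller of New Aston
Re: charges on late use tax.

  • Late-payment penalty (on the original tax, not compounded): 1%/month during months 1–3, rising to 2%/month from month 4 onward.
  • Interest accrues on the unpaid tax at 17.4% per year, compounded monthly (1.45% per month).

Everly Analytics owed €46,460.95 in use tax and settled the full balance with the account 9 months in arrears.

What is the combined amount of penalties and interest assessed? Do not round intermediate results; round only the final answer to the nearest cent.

€13,396.12

Penalty, months 1–3: 3 × 1% × €46,460.95 = €1,393.83…
Penalty, months 4–9: 6 × 2% × €46,460.95 = €5,575.31…
Interest: €46,460.95 × ((1 + 0.0145)^9 − 1) = €46,460.95 × 0.1383307… = €6,426.9774…
Penalties + interest = €6,969.1425 + €6,426.9774… = €13,396.12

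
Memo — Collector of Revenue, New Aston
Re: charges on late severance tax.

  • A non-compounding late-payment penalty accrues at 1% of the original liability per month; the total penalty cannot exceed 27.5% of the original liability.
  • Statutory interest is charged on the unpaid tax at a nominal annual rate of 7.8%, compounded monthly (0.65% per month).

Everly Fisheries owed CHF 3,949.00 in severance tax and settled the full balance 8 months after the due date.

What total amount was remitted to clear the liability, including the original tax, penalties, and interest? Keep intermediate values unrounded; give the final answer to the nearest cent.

Penalty: 8 × 1% × CHF 3,949.00 = CHF 315.92 (below the 27.5% cap of CHF 1,085.98…)
Interest: CHF 3,949.00 × ((1 + 0.0065)^8 − 1) = CHF 3,949.00 × 0.0531985… = CHF 210.0809…
Total = CHF 3,949.00 + CHF 315.9200 + CHF 210.0809… = CHF 4,475.00

CHF 4,475.00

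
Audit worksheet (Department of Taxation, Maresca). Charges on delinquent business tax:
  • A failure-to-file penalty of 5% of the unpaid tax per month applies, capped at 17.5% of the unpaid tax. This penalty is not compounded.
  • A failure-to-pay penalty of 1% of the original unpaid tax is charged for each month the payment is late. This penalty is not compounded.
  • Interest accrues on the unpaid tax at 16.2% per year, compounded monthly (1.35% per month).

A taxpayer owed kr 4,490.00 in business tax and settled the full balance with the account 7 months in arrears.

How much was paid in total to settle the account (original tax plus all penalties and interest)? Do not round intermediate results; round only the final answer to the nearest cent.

Failure-to-file: 7 × 5% × kr 4,490.00 = kr 1,571.50, capped at 17.5% × kr 4,490.00 = kr 785.75
Failure-to-pay penalty: 7 × 1% × kr 4,490.00 = kr 314.30
Interest: kr 4,490.00 × ((1 + 0.0135)^7 − 1) = kr 4,490.00 × 0.0984145… = kr 441.8813…
Total = kr 4,490.00 + kr 1,100.0500 + kr 441.8813… = kr 6,031.93

kr 6,031.93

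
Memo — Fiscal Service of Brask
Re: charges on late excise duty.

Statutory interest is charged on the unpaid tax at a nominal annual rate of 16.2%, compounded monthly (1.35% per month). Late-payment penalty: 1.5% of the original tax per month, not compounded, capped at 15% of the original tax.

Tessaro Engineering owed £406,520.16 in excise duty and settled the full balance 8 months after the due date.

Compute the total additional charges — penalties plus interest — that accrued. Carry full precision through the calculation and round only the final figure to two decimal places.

£94,818.04

Penalty: 8 × 1.5% × £406,520.16 = £48,782.42… (below the 15% cap of £60,978.02…)
Interest: £406,520.16 × ((1 + 0.0135)^8 − 1) = £406,520.16 × 0.1132431… = £46,035.6159…
Penalties + interest = £48,782.4192 + £46,035.6159… = £94,818.04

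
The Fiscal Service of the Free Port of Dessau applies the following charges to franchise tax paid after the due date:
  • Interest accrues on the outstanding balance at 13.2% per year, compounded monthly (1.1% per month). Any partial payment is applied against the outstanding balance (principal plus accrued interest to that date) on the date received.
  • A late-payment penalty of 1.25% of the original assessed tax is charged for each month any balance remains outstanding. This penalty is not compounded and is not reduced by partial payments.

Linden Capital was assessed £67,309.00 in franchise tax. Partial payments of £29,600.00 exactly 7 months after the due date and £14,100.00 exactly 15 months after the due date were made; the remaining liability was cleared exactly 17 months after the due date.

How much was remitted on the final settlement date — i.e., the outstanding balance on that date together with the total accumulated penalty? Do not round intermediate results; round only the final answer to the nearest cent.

Balance at month 7: £67,309.0000 × (1 + 0.011)^7 = £72,665.9955…
After £29,600.00 payment: £72,665.9955… − £29,600.00 = £43,065.9955…
Balance at month 15: £43,065.9955… × (1 + 0.011)^8 = £47,004.9652…
After £14,100.00 payment: £47,004.9652… − £14,100.00 = £32,904.9652…
Balance at month 17: £32,904.9652… × (1 + 0.011)^2 = £33,632.8559…
Penalty: 17 × 1.25% × £67,309.00 = £14,303.16…
Final settlement = outstanding balance + penalty = £33,632.8559… + £14,303.16… = £47,936.02

£47,936.02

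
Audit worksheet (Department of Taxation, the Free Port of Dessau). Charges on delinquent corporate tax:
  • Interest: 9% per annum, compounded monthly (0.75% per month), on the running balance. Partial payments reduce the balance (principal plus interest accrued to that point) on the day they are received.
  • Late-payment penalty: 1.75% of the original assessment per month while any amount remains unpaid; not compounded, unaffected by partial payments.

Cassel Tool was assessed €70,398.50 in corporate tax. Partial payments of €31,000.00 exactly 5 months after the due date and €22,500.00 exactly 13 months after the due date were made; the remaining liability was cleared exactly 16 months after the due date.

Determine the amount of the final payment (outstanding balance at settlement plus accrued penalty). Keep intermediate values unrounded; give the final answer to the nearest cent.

Balance at month 5: €70,398.5000 × (1 + 0.0075)^5 = €73,078.3410…
After €31,000.00 payment: €73,078.3410… − €31,000.00 = €42,078.3410…
Balance at month 13: €42,078.3410… × (1 + 0.0075)^8 = €44,670.3183…
After €22,500.00 payment: €44,670.3183… − €22,500.00 = €22,170.3183…
Balance at month 16: €22,170.3183… × (1 + 0.0075)^3 = €22,672.9011…
Penalty: 16 × 1.75% × €70,398.50 = €19,711.58
Final settlement = outstanding balance + penalty = €22,672.9011… + €19,711.58 = €42,384.48

€42,384.48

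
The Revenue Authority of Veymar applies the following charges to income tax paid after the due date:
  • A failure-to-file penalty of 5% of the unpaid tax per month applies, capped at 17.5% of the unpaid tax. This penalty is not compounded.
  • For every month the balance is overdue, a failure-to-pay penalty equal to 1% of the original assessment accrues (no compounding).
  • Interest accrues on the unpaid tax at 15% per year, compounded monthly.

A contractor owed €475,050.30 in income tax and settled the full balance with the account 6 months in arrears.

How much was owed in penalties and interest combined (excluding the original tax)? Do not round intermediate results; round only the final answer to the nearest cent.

Failure-to-file: 6 × 5% × €475,050.30 = €142,515.09, capped at 17.5% × €475,050.30 = €83,133.80…
Failure-to-pay penalty: 6 × 1% × €475,050.30 = €28,503.02…
Interest (15%/yr ÷ 12 = 1.25%/month): €475,050.30 × ((1 + 0.0125)^6 − 1) = €36,760.9031…
Penalties + interest = €111,636.8205 + €36,760.9031… = €148,397.72

€148,397.72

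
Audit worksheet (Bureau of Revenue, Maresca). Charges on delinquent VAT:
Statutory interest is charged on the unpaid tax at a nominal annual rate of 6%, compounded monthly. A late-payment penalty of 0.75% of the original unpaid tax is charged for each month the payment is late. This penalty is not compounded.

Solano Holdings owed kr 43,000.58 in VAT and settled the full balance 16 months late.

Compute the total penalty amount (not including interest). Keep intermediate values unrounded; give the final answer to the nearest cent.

Late-payment penalty: 16 × 0.75% × kr 43,000.58 = kr 5,160.07…

kr 5,160.07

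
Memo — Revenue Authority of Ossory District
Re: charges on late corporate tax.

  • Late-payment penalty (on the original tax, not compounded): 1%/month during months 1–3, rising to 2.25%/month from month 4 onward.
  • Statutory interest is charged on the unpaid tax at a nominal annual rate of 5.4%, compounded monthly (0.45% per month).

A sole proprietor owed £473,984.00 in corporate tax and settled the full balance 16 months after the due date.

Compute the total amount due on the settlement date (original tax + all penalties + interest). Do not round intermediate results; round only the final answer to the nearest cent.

Penalty, months 1–3: 3 × 1% × £473,984.00 = £14,219.52
Penalty, months 4–16: 13 × 2.25% × £473,984.00 = £138,640.32
Interest: £473,984.00 × ((1 + 0.0045)^16 − 1) = £473,984.00 × 0.0744818… = £35,303.1741…
Total = £473,984.00 + £152,859.8400 + £35,303.1741… = £662,147.01

£662,147.01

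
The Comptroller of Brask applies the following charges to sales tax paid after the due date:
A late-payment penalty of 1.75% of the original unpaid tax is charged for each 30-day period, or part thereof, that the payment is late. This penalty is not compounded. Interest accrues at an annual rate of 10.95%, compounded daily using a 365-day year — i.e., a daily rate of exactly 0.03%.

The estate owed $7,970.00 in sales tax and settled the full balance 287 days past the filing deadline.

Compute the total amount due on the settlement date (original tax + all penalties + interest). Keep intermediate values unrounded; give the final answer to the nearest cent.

$10,081.26

Penalty periods: ⌈287/30⌉ = 10; penalty = 10 × 1.75% × $7,970.00 = $1,394.75
Interest: $7,970.00 × ((1 + 0.0003)^287 − 1) = $7,970.00 × 0.08990124… = $716.5129…
Total = $7,970.00 + $1,394.7500 + $716.5129… = $10,081.26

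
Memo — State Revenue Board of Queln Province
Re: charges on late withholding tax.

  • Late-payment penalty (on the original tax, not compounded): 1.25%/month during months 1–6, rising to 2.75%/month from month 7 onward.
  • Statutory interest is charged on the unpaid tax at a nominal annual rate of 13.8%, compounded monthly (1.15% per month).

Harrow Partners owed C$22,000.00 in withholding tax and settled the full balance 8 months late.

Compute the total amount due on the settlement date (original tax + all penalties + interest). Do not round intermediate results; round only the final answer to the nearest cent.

Penalty, months 1–6: 6 × 1.25% × C$22,000.00 = C$1,650.00
Penalty, months 7–8: 2 × 2.75% × C$22,000.00 = C$1,210.00
Interest: C$22,000.00 × ((1 + 0.0115)^8 − 1) = C$22,000.00 × 0.0957894… = C$2,107.3669…
Total = C$22,000.00 + C$2,860.0000 + C$2,107.3669… = C$26,967.37

C$26,967.37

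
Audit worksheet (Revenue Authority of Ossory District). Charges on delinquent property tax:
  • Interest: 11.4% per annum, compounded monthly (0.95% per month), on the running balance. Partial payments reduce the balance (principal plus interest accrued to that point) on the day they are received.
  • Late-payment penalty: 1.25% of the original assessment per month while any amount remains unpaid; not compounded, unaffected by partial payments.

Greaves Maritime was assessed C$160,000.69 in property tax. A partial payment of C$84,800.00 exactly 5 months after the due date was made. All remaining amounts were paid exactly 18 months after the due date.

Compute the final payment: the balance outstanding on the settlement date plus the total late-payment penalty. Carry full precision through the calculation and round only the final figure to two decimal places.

C$129,795.28

Balance at month 5: C$160,000.6900 × (1 + 0.0095)^5 = C$167,746.5017…
After C$84,800.00 payment: C$167,746.5017… − C$84,800.00 = C$82,946.5017…
Balance at month 18: C$82,946.5017… × (1 + 0.0095)^13 = C$93,795.1273…
Penalty: 18 × 1.25% × C$160,000.69 = C$36,000.16…
Final settlement = outstanding balance + penalty = C$93,795.1273… + C$36,000.16… = C$129,795.28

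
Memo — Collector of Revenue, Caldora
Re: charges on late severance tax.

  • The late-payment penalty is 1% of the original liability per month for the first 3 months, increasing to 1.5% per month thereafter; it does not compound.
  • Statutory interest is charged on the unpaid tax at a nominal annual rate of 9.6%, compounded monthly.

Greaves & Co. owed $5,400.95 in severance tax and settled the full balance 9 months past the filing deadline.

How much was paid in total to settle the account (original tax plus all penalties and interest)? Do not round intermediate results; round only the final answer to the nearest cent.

Penalty, months 1–3: 3 × 1% × $5,400.95 = $162.03…
Penalty, months 4–9: 6 × 1.5% × $5,400.95 = $486.09…
Interest (9.6%/yr ÷ 12 = 0.8%/month): $5,400.95 × ((1 + 0.008)^9 − 1) = $401.5473…
Total = $5,400.95 + $648.1140 + $401.5473… = $6,450.61

$6,450.61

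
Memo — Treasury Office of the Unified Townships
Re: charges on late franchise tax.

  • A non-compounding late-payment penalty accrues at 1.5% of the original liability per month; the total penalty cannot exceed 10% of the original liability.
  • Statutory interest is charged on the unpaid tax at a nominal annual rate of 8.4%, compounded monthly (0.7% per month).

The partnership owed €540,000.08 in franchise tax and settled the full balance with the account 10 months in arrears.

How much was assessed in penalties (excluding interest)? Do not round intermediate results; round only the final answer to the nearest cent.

Penalty (uncapped): 10 × 1.5% × €540,000.08 = €81,000.01…; cap = 10% × €540,000.08 = €54,000.01… → penalty = €54,000.01…

€54,000.01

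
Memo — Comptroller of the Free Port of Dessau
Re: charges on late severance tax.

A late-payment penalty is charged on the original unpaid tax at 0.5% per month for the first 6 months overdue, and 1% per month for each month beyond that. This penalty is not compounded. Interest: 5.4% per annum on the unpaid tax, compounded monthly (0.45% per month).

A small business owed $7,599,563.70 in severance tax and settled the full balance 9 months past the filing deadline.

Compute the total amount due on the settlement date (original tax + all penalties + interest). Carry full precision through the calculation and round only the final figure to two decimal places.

$8,368,918.50

Penalty, months 1–6: 6 × 0.5% × $7,599,563.70 = $227,986.91…
Penalty, months 7–9: 3 × 1% × $7,599,563.70 = $227,986.91…
Interest: $7,599,563.70 × ((1 + 0.0045)^9 − 1) = $7,599,563.70 × 0.0412367… = $313,380.9771…
Total = $7,599,563.70 + $455,973.8220 + $313,380.9771… = $8,368,918.50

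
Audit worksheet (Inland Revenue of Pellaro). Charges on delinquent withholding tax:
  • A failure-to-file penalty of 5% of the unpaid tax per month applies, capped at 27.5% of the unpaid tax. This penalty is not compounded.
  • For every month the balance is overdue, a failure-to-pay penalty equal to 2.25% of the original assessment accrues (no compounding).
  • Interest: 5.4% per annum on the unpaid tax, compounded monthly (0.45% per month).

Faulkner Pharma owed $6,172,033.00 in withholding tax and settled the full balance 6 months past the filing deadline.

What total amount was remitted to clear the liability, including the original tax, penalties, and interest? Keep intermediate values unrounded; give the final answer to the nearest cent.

$8,871,097.46

Failure-to-file: 6 × 5% × $6,172,033.00 = $1,851,609.90, capped at 27.5% × $6,172,033.00 = $1,697,309.08…
Failure-to-pay penalty = 2.25% × $6,172,033.00 × 6 mo = $833,224.46…
Interest: $6,172,033.00 × ((1 + 0.0045)^6 − 1) = $6,172,033.00 × 0.0273056… = $168,530.9326…
Total = $6,172,033.00 + $2,530,533.5300 + $168,530.9326… = $8,871,097.46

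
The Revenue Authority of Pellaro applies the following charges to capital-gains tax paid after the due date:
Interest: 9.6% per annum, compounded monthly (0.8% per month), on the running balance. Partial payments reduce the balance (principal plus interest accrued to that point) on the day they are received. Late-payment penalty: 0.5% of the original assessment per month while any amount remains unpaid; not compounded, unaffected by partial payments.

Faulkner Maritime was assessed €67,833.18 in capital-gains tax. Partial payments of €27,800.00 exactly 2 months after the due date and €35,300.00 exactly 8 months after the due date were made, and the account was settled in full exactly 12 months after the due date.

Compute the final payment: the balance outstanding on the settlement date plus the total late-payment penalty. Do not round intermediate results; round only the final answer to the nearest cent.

Balance at month 2: €67,833.1800 × (1 + 0.008)^2 = €68,922.8522…
After €27,800.00 payment: €68,922.8522… − €27,800.00 = €41,122.8522…
Balance at month 8: €41,122.8522… × (1 + 0.008)^6 = €43,136.6507…
After €35,300.00 payment: €43,136.6507… − €35,300.00 = €7,836.6507…
Balance at month 12: €7,836.6507… × (1 + 0.008)^4 = €8,090.4489…
Penalty: 12 × 0.5% × €67,833.18 = €4,069.99…
Final settlement = outstanding balance + penalty = €8,090.4489… + €4,069.99… = €12,160.44

€12,160.44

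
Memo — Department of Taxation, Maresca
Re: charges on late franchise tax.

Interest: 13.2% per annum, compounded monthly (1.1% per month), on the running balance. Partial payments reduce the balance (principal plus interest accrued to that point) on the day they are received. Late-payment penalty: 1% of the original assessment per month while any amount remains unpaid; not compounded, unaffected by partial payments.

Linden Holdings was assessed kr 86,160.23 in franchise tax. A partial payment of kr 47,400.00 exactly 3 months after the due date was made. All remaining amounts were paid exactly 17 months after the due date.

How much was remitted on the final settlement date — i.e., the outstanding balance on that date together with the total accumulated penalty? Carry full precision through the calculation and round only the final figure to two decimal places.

kr 63,173.16

Balance at month 3: kr 86,160.2300 × (1 + 0.011)^3 = kr 89,034.9084…
After kr 47,400.00 payment: kr 89,034.9084… − kr 47,400.00 = kr 41,634.9084…
Balance at month 17: kr 41,634.9084… × (1 + 0.011)^14 = kr 48,525.9216…
Penalty: 17 × 1% × kr 86,160.23 = kr 14,647.24…
Final settlement = outstanding balance + penalty = kr 48,525.9216… + kr 14,647.24… = kr 63,173.16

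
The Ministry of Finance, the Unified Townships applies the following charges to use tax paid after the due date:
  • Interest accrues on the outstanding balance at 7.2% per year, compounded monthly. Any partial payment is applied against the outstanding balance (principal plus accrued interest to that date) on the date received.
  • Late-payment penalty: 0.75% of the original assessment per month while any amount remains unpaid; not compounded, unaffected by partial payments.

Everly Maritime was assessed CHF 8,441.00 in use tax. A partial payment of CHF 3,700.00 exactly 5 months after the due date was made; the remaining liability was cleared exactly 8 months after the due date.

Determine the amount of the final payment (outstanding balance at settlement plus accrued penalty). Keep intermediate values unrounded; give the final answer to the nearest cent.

Monthly rate = 7.2% ÷ 12 = 0.6%
Balance at month 5: CHF 8,441.0000 × (1 + 0.006)^5 = CHF 8,697.2870…
After CHF 3,700.00 payment: CHF 8,697.2870… − CHF 3,700.00 = CHF 4,997.2870…
Balance at month 8: CHF 4,997.2870… × (1 + 0.006)^3 = CHF 5,087.7790…
Penalty: 8 × 0.75% × CHF 8,441.00 = CHF 506.46
Final settlement = outstanding balance + penalty = CHF 5,087.7790… + CHF 506.46 = CHF 5,594.24

CHF 5,594.24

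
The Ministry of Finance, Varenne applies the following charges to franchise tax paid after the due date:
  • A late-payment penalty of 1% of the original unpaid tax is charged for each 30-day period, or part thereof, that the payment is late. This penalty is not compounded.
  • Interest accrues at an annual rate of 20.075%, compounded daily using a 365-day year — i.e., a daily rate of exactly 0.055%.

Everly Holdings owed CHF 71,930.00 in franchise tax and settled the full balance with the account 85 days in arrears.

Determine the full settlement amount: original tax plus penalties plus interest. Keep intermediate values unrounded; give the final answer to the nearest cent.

Penalty periods: ⌈85/30⌉ = 3; penalty = 3 × 1% × CHF 71,930.00 = CHF 2,157.90
Interest: CHF 71,930.00 × ((1 + 0.00055)^85 − 1) = CHF 71,930.00 × 0.04784654… = CHF 3,441.6020…
Total = CHF 71,930.00 + CHF 2,157.9000 + CHF 3,441.6020… = CHF 77,529.50

CHF 77,529.50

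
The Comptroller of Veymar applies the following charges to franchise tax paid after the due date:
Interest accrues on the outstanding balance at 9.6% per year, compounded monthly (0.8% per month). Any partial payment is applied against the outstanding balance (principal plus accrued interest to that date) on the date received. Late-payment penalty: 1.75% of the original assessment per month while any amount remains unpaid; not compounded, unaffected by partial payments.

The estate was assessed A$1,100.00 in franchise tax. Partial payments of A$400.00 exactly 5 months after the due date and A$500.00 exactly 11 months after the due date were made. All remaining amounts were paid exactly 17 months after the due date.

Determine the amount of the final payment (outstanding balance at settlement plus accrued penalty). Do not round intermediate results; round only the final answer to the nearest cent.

A$622.20

Balance at month 5: A$1,100.0000 × (1 + 0.008)^5 = A$1,144.7097…
After A$400.00 payment: A$1,144.7097… − A$400.00 = A$744.7097…
Balance at month 11: A$744.7097… × (1 + 0.008)^6 = A$781.1783…
After A$500.00 payment: A$781.1783… − A$500.00 = A$281.1783…
Balance at month 17: A$281.1783… × (1 + 0.008)^6 = A$294.9477…
Penalty: 17 × 1.75% × A$1,100.00 = A$327.25
Final settlement = outstanding balance + penalty = A$294.9477… + A$327.25 = A$622.20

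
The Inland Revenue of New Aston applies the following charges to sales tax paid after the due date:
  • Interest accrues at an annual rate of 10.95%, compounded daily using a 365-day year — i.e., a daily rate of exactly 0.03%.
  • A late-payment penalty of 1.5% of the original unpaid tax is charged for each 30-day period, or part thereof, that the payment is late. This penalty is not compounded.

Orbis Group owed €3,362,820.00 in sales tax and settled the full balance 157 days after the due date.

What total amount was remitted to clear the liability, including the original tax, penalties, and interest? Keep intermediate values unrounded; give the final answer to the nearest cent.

€3,827,627.04

Penalty periods: ⌈157/30⌉ = 6; penalty = 6 × 1.5% × €3,362,820.00 = €302,653.80
Interest: €3,362,820.00 × ((1 + 0.0003)^157 − 1) = €3,362,820.00 × 0.04821942… = €162,153.2377…
Total = €3,362,820.00 + €302,653.8000 + €162,153.2377… = €3,827,627.04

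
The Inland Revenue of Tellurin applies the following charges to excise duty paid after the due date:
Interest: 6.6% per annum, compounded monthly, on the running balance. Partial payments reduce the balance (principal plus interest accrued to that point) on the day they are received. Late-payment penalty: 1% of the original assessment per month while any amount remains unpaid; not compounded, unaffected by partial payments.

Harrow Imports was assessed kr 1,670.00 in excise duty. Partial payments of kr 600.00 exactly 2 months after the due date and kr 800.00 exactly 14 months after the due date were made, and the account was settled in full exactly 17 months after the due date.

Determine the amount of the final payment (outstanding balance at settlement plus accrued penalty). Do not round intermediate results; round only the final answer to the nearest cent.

kr 652.38

Monthly rate = 6.6% ÷ 12 = 0.55%
Balance at month 2: kr 1,670.0000 × (1 + 0.0055)^2 = kr 1,688.4205…
After kr 600.00 payment: kr 1,688.4205… − kr 600.00 = kr 1,088.4205…
Balance at month 14: kr 1,088.4205… × (1 + 0.0055)^12 = kr 1,162.4696…
After kr 800.00 payment: kr 1,162.4696… − kr 800.00 = kr 362.4696…
Balance at month 17: kr 362.4696… × (1 + 0.0055)^3 = kr 368.4833…
Penalty: 17 × 1% × kr 1,670.00 = kr 283.90
Final settlement = outstanding balance + penalty = kr 368.4833… + kr 283.90 = kr 652.38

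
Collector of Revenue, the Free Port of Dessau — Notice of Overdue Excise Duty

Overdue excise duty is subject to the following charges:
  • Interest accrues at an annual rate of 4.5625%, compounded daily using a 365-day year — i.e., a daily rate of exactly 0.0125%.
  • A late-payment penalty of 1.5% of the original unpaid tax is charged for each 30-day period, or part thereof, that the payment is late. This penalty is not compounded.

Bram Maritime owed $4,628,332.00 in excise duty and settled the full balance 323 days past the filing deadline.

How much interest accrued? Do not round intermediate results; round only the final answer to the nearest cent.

Interest: $4,628,332.00 × ((1 + 0.000125)^323 − 1) = $4,628,332.00 × 0.04119852… = $190,680.4481…

$190,680.45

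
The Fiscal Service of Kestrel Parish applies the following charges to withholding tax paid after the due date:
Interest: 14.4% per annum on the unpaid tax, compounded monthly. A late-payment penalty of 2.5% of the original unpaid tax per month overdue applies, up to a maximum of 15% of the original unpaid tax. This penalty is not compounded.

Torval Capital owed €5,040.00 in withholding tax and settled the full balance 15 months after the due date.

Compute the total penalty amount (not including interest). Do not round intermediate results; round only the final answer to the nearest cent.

Penalty (uncapped): 15 × 2.5% × €5,040.00 = €1,890.00; cap = 15% × €5,040.00 = €756.00 → penalty = €756.00

€756.00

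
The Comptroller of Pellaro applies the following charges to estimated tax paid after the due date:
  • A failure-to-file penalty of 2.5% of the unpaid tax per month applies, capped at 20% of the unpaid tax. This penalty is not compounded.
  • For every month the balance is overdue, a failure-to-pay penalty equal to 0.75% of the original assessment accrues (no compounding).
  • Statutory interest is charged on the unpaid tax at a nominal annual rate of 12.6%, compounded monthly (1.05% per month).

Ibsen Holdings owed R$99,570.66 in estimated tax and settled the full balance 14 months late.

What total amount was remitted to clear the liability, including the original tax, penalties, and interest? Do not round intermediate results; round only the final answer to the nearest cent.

R$145,618.76

Failure-to-file: 14 × 2.5% × R$99,570.66 = R$34,849.73…, capped at 20% × R$99,570.66 = R$19,914.13…
Failure-to-pay penalty: 14 × 0.75% × R$99,570.66 = R$10,454.92…
Interest: R$99,570.66 × ((1 + 0.0105)^14 − 1) = R$99,570.66 × 0.1574666… = R$15,679.0485…
Total = R$99,570.66 + R$30,369.0513 + R$15,679.0485… = R$145,618.76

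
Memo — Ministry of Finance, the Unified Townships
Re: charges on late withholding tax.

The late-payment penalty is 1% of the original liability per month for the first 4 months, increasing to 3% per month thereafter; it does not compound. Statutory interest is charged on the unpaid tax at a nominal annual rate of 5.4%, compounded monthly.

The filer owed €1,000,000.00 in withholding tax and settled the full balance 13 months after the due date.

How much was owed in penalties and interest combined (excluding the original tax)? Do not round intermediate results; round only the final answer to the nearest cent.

Penalty, months 1–4: 4 × 1% × €1,000,000.00 = €40,000.00
Penalty, months 5–13: 9 × 3% × €1,000,000.00 = €270,000.00
Interest (5.4%/yr ÷ 12 = 0.45%/month): €1,000,000.00 × ((1 + 0.0045)^13 − 1) = €60,105.8573…
Penalties + interest = €310,000.0000 + €60,105.8573… = €370,105.86

€370,105.86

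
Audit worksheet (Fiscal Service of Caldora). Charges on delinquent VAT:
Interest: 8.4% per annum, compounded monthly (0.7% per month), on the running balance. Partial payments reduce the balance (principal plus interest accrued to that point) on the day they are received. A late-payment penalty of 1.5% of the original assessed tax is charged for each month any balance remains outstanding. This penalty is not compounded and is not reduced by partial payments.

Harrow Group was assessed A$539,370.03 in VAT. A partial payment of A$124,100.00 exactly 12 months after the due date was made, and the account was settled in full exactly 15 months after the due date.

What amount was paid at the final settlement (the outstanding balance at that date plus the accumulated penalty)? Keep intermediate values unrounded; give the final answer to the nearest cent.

Balance at month 12: A$539,370.0300 × (1 + 0.007)^12 = A$586,462.7843…
After A$124,100.00 payment: A$586,462.7843… − A$124,100.00 = A$462,362.7843…
Balance at month 15: A$462,362.7843… × (1 + 0.007)^3 = A$472,140.5287…
Penalty: 15 × 1.5% × A$539,370.03 = A$121,358.26…
Final settlement = outstanding balance + penalty = A$472,140.5287… + A$121,358.26… = A$593,498.79

A$593,498.79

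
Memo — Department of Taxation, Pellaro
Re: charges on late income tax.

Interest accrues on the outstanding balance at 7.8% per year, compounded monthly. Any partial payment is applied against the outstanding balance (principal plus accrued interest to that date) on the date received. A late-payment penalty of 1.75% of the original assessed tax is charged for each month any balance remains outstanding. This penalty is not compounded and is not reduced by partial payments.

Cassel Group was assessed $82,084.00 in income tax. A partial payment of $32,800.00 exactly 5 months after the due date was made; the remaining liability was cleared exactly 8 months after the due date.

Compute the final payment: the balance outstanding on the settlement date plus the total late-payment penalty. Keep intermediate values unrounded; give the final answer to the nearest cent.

Monthly rate = 7.8% ÷ 12 = 0.65%
Balance at month 5: $82,084.0000 × (1 + 0.0065)^5 = $84,786.6366…
After $32,800.00 payment: $84,786.6366… − $32,800.00 = $51,986.6366…
Balance at month 8: $51,986.6366… × (1 + 0.0065)^3 = $53,006.9796…
Penalty: 8 × 1.75% × $82,084.00 = $11,491.76
Final settlement = outstanding balance + penalty = $53,006.9796… + $11,491.76 = $64,498.74

$64,498.74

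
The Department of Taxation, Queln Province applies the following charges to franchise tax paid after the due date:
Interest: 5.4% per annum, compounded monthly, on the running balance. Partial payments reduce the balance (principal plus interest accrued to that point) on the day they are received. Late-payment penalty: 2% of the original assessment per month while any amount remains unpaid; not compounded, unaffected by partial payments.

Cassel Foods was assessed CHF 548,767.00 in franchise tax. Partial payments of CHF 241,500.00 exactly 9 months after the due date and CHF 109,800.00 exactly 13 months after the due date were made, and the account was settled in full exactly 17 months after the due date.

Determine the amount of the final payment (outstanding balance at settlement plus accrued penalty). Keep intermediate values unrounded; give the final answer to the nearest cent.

CHF 416,752.36

Monthly rate = 5.4% ÷ 12 = 0.45%
Balance at month 9: CHF 548,767.0000 × (1 + 0.0045)^9 = CHF 571,396.3437…
After CHF 241,500.00 payment: CHF 571,396.3437… − CHF 241,500.00 = CHF 329,896.3437…
Balance at month 13: CHF 329,896.3437… × (1 + 0.0045)^4 = CHF 335,874.6806…
After CHF 109,800.00 payment: CHF 335,874.6806… − CHF 109,800.00 = CHF 226,074.6806…
Balance at month 17: CHF 226,074.6806… × (1 + 0.0045)^4 = CHF 230,171.5755…
Penalty: 17 × 2% × CHF 548,767.00 = CHF 186,580.78
Final settlement = outstanding balance + penalty = CHF 230,171.5755… + CHF 186,580.78 = CHF 416,752.36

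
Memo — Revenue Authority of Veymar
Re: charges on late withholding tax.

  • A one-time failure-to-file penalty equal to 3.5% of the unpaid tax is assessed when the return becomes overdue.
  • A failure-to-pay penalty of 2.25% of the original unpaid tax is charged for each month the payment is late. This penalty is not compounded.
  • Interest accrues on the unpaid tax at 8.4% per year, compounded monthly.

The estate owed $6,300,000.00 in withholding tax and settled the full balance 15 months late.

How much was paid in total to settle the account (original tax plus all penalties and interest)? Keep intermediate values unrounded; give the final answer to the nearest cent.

Failure-to-file penalty: 3.5% × $6,300,000.00 = $220,500.00
Failure-to-pay penalty: 15 × 2.25% × $6,300,000.00 = $2,126,250.00
Interest (8.4%/yr ÷ 12 = 0.7%/month): $6,300,000.00 × ((1 + 0.007)^15 − 1) = $694,917.6786…
Total = $6,300,000.00 + $2,346,750.0000 + $694,917.6786… = $9,341,667.68

$9,341,667.68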